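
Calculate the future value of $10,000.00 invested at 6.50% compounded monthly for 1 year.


Compound interest formula: A = P(1 + r/n)^(nt)
A = $10,000.00 × (1 + 0.065/12)^(12 × 1)
Growth factor: (1 + 0.065/12)^12 = 1.066972
A = $10,000.00 × 1.066972
A = $10,669.72

A = P(1 + r/n)^(nt) = $10,669.72


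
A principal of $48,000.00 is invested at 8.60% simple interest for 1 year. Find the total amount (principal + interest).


Total amount formula: A = P(1 + rt) = P + P·r·t
Interest: I = P × r × t = $48,000.00 × 0.086 × 1 = $4,128.00
A = P + I = $48,000.00 + $4,128.00 = $52,128.00

A = P + I = P(1 + rt) = $52,128.00


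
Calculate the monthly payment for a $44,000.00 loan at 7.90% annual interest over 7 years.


Loan payment formula: PMT = PV × r / (1 − (1 + r)^(−n))
Monthly rate r = 0.079/12 ≈ 0.00658333, n = 84 months
Denominator: 1 − (1 + 0.079/12)^(−84) = 0.423735
PMT = $44,000.00 × (0.079/12) / 0.423735
PMT = $683.60 per month

PMT = PV × r / (1-(1+r)^(-n)) = $683.60/month


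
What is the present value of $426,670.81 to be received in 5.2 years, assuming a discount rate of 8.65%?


Present value formula: PV = FV / (1 + r)^t
PV = $426,670.81 / (1 + 0.0865)^5.2
PV = $426,670.81 / 1.539411
PV = $277,164.97

PV = FV / (1 + r)^t = $277,164.97


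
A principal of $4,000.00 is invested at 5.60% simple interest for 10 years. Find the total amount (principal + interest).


Total amount formula: A = P(1 + rt) = P + P·r·t
Interest: I = P × r × t = $4,000.00 × 0.056 × 10 = $2,240.00
A = P + I = $4,000.00 + $2,240.00 = $6,240.00

A = P + I = P(1 + rt) = $6,240.00


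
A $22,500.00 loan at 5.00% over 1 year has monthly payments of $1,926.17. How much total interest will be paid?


Total paid over the life of the loan = PMT × n.
Total paid = $1,926.17 × 12 = $23,114.04
Total interest = total paid − principal = $23,114.04 − $22,500.00 = $614.04

Total interest = (PMT × n) - PV = $614.04


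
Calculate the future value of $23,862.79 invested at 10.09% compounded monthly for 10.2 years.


Compound interest formula: A = P(1 + r/n)^(nt)
A = $23,862.79 × (1 + 0.1009/12)^(12 × 10.2)
Growth factor: (1 + 0.1009/12)^122.4 = 2.7867534
A = $23,862.79 × 2.7867534
A = $66,499.71

A = P(1 + r/n)^(nt) = $66,499.71


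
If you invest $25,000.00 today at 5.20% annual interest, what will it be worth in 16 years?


Future value formula: FV = PV × (1 + r)^t
FV = $25,000.00 × (1 + 0.052)^16
FV = $25,000.00 × 2.2503592
FV = $56,258.98

FV = PV × (1 + r)^t = $56,258.98


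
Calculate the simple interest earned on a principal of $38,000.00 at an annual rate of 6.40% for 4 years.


Simple interest formula: I = P × r × t
I = $38,000.00 × 0.064 × 4
I = $9,728.00

I = P × r × t = $9,728.00


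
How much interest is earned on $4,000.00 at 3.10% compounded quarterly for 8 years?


Compound interest earned = final amount − principal.
A = P(1 + r/n)^(nt) = $4,000.00 × (1 + 0.031/4)^(4 × 8) = $5,120.94
Interest = A − P = $5,120.94 − $4,000.00 = $1,120.94

Interest = A - P = $1,120.94


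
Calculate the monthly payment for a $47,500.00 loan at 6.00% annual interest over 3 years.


Loan payment formula: PMT = PV × r / (1 − (1 + r)^(−n))
Monthly rate r = 0.06/12 = 0.005, n = 36 months
Denominator: 1 − (1 + 0.06/12)^(−36) = 0.164355
PMT = $47,500.00 × (0.06/12) / 0.164355
PMT = $1,445.04 per month

PMT = PV × r / (1-(1+r)^(-n)) = $1,445.04/month


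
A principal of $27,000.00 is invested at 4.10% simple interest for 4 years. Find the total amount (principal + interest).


Total amount formula: A = P(1 + rt) = P + P·r·t
Interest: I = P × r × t = $27,000.00 × 0.041 × 4 = $4,428.00
A = P + I = $27,000.00 + $4,428.00 = $31,428.00

A = P + I = P(1 + rt) = $31,428.00


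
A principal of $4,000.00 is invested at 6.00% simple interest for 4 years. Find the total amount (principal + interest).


Total amount formula: A = P(1 + rt) = P + P·r·t
Interest: I = P × r × t = $4,000.00 × 0.06 × 4 = $960.00
A = P + I = $4,000.00 + $960.00 = $4,960.00

A = P + I = P(1 + rt) = $4,960.00


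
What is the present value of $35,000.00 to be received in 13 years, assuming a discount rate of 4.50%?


Present value formula: PV = FV / (1 + r)^t
PV = $35,000.00 / (1 + 0.045)^13
PV = $35,000.00 / 1.772196
PV = $19,749.51

PV = FV / (1 + r)^t = $19,749.51


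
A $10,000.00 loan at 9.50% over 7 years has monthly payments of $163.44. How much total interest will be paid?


Total paid over the life of the loan = PMT × n.
Total paid = $163.44 × 84 = $13,728.96
Total interest = total paid − principal = $13,728.96 − $10,000.00 = $3,728.96

Total interest = (PMT × n) - PV = $3,728.96


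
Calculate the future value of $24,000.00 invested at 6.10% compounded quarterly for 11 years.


Compound interest formula: A = P(1 + r/n)^(nt)
A = $24,000.00 × (1 + 0.061/4)^(4 × 11)
Growth factor: (1 + 0.061/4)^44 = 1.9463096
A = $24,000.00 × 1.9463096
A = $46,711.43

A = P(1 + r/n)^(nt) = $46,711.43


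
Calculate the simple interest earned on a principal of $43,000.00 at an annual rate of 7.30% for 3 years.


Simple interest formula: I = P × r × t
I = $43,000.00 × 0.073 × 3
I = $9,417.00

I = P × r × t = $9,417.00


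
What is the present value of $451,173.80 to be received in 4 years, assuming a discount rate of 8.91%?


Present value formula: PV = FV / (1 + r)^t
PV = $451,173.80 / (1 + 0.0891)^4
PV = $451,173.80 / 1.4069253
PV = $320,680.71

PV = FV / (1 + r)^t = $320,680.71


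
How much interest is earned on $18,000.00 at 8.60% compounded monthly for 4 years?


Compound interest earned = final amount − principal.
A = P(1 + r/n)^(nt) = $18,000.00 × (1 + 0.086/12)^(12 × 4) = $25,359.29
Interest = A − P = $25,359.29 − $18,000.00 = $7,359.29

Interest = A - P = $7,359.29


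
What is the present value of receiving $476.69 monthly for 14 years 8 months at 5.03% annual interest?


Present value of an ordinary annuity: PV = PMT × (1 − (1 + r)^(−n)) / r
Monthly rate r = 0.0503/12 ≈ 0.00419167, n = 176
PV = $476.69 × (1 − (1 + 0.0503/12)^(−176)) / (0.0503/12)
PV = $476.69 × 124.309865
PV = $59,257.27

PV = PMT × (1-(1+r)^(-n))/r = $59,257.27


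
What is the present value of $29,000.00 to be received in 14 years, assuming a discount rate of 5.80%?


Present value formula: PV = FV / (1 + r)^t
PV = $29,000.00 / (1 + 0.058)^14
PV = $29,000.00 / 2.201909
PV = $13,170.39

PV = FV / (1 + r)^t = $13,170.39


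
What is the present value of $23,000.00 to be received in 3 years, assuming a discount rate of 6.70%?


Present value formula: PV = FV / (1 + r)^t
PV = $23,000.00 / (1 + 0.067)^3
PV = $23,000.00 / 1.214768
PV = $18,933.66

PV = FV / (1 + r)^t = $18,933.66


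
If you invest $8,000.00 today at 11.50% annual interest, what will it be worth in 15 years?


Future value formula: FV = PV × (1 + r)^t
FV = $8,000.00 × (1 + 0.115)^15
FV = $8,000.00 × 5.118268
FV = $40,946.14

FV = PV × (1 + r)^t = $40,946.14


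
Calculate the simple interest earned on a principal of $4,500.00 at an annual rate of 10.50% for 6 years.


Simple interest formula: I = P × r × t
I = $4,500.00 × 0.105 × 6
I = $2,835.00

I = P × r × t = $2,835.00


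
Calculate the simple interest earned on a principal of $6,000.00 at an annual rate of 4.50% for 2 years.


Simple interest formula: I = P × r × t
I = $6,000.00 × 0.045 × 2
I = $540.00

I = P × r × t = $540.00


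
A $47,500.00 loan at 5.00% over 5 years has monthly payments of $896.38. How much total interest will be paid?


Total paid over the life of the loan = PMT × n.
Total paid = $896.38 × 60 = $53,782.80
Total interest = total paid − principal = $53,782.80 − $47,500.00 = $6,282.80

Total interest = (PMT × n) - PV = $6,282.80


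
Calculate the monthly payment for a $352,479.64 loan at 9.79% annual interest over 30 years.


Loan payment formula: PMT = PV × r / (1 − (1 + r)^(−n))
Monthly rate r = 0.0979/12 ≈ 0.00815833, n = 360 months
Denominator: 1 − (1 + 0.0979/12)^(−360) = 0.946340
PMT = $352,479.64 × (0.0979/12) / 0.946340
PMT = $3,038.70 per month

PMT = PV × r / (1-(1+r)^(-n)) = $3,038.70/month


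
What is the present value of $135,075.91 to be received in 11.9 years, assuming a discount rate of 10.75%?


Present value formula: PV = FV / (1 + r)^t
PV = $135,075.91 / (1 + 0.1075)^11.9
PV = $135,075.91 / 3.3704698
PV = $40,076.29

PV = FV / (1 + r)^t = $40,076.29


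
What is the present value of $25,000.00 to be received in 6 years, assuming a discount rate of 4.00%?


Present value formula: PV = FV / (1 + r)^t
PV = $25,000.00 / (1 + 0.04)^6
PV = $25,000.00 / 1.265319
PV = $19,757.86

PV = FV / (1 + r)^t = $19,757.86


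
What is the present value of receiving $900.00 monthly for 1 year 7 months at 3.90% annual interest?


Present value of an ordinary annuity: PV = PMT × (1 − (1 + r)^(−n)) / r
Monthly rate r = 0.039/12 = 0.00325, n = 19
PV = $900.00 × (1 − (1 + 0.039/12)^(−19)) / (0.039/12)
PV = $900.00 × 18.396301
PV = $16,556.67

PV = PMT × (1-(1+r)^(-n))/r = $16,556.67


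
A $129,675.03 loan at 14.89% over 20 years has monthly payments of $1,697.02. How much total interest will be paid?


Total paid over the life of the loan = PMT × n.
Total paid = $1,697.02 × 240 = $407,284.80
Total interest = total paid − principal = $407,284.80 − $129,675.03 = $277,609.77

Total interest = (PMT × n) - PV = $277,609.77


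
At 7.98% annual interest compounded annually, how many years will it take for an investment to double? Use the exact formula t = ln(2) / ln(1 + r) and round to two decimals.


Doubling condition: (1 + r)^t = 2
Take ln of both sides: t × ln(1 + r) = ln(2)
t = ln(2) / ln(1 + r)
t = 0.693147 / 0.076776
t = 9.03

t = ln(2) / ln(1 + r) = 9.03 years


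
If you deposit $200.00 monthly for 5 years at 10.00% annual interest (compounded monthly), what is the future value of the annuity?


Future value of an ordinary annuity: FV = PMT × ((1 + r)^n − 1) / r
Monthly rate r = 0.1/12 ≈ 0.00833333, n = 60
FV = $200.00 × ((1 + 0.1/12)^60 − 1) / (0.1/12)
FV = $200.00 × 77.437072
FV = $15,487.41

FV = PMT × ((1+r)^n - 1)/r = $15,487.41


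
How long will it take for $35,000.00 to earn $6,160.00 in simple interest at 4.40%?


Rearrange the simple interest formula for t:
I = P × r × t  ⇒  t = I / (P × r)
t = $6,160.00 / ($35,000.00 × 0.044)
t = 4

t = I/(P×r) = 4 years


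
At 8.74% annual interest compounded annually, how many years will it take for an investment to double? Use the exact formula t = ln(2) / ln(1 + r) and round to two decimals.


Doubling condition: (1 + r)^t = 2
Take ln of both sides: t × ln(1 + r) = ln(2)
t = ln(2) / ln(1 + r)
t = 0.693147 / 0.083790
t = 8.27

t = ln(2) / ln(1 + r) = 8.27 years


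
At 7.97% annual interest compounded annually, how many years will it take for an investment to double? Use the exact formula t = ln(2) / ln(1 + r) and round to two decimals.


Doubling condition: (1 + r)^t = 2
Take ln of both sides: t × ln(1 + r) = ln(2)
t = ln(2) / ln(1 + r)
t = 0.693147 / 0.076683
t = 9.04

t = ln(2) / ln(1 + r) = 9.04 years


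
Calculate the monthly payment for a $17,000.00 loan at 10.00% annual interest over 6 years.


Loan payment formula: PMT = PV × r / (1 − (1 + r)^(−n))
Monthly rate r = 0.1/12 ≈ 0.00833333, n = 72 months
Denominator: 1 − (1 + 0.1/12)^(−72) = 0.449822
PMT = $17,000.00 × (0.1/12) / 0.449822
PMT = $314.94 per month

PMT = PV × r / (1-(1+r)^(-n)) = $314.94/month


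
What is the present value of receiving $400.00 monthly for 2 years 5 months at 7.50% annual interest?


Present value of an ordinary annuity: PV = PMT × (1 − (1 + r)^(−n)) / r
Monthly rate r = 0.075/12 = 0.00625, n = 29
PV = $400.00 × (1 − (1 + 0.075/12)^(−29)) / (0.075/12)
PV = $400.00 × 26.448406
PV = $10,579.36

PV = PMT × (1-(1+r)^(-n))/r = $10,579.36


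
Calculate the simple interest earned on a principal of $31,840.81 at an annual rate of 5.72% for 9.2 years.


Simple interest formula: I = P × r × t
I = $31,840.81 × 0.0572 × 9.2
I = $16,755.91

I = P × r × t = $16,755.91


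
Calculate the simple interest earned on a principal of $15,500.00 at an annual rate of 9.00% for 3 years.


Simple interest formula: I = P × r × t
I = $15,500.00 × 0.09 × 3
I = $4,185.00

I = P × r × t = $4,185.00


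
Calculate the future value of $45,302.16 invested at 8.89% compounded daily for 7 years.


Compound interest formula: A = P(1 + r/n)^(nt)
A = $45,302.16 × (1 + 0.0889/365)^(365 × 7)
Growth factor: (1 + 0.0889/365)^2555 = 1.8630673
A = $45,302.16 × 1.8630673
A = $84,400.97

A = P(1 + r/n)^(nt) = $84,400.97


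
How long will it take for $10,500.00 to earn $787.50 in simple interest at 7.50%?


Rearrange the simple interest formula for t:
I = P × r × t  ⇒  t = I / (P × r)
t = $787.50 / ($10,500.00 × 0.075)
t = 1

t = I/(P×r) = 1 year


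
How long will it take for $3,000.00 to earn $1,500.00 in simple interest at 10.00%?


Rearrange the simple interest formula for t:
I = P × r × t  ⇒  t = I / (P × r)
t = $1,500.00 / ($3,000.00 × 0.1)
t = 5

t = I/(P×r) = 5 years


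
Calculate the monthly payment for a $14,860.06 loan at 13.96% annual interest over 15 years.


Loan payment formula: PMT = PV × r / (1 − (1 + r)^(−n))
Monthly rate r = 0.1396/12 ≈ 0.01163333, n = 180 months
Denominator: 1 − (1 + 0.1396/12)^(−180) = 0.875309
PMT = $14,860.06 × (0.1396/12) / 0.875309
PMT = $197.50 per month

PMT = PV × r / (1-(1+r)^(-n)) = $197.50/month


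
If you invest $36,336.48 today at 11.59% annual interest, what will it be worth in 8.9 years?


Future value formula: FV = PV × (1 + r)^t
FV = $36,336.48 × (1 + 0.1159)^8.9
FV = $36,336.48 × 2.65378033
FV = $96,429.04

FV = PV × (1 + r)^t = $96,429.04


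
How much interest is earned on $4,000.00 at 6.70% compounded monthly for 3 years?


Compound interest earned = final amount − principal.
A = P(1 + r/n)^(nt) = $4,000.00 × (1 + 0.067/12)^(12 × 3) = $4,887.77
Interest = A − P = $4,887.77 − $4,000.00 = $887.77

Interest = A - P = $887.77


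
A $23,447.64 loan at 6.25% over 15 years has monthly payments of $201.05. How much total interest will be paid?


Total paid over the life of the loan = PMT × n.
Total paid = $201.05 × 180 = $36,189.00
Total interest = total paid − principal = $36,189.00 − $23,447.64 = $12,741.36

Total interest = (PMT × n) - PV = $12,741.36


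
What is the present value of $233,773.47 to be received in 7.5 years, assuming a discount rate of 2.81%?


Present value formula: PV = FV / (1 + r)^t
PV = $233,773.47 / (1 + 0.0281)^7.5
PV = $233,773.47 / 1.23102024
PV = $189,902.21

PV = FV / (1 + r)^t = $189,902.21


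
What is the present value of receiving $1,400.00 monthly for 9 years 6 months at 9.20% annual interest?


Present value of an ordinary annuity: PV = PMT × (1 − (1 + r)^(−n)) / r
Monthly rate r = 0.092/12 ≈ 0.00766667, n = 114
PV = $1,400.00 × (1 − (1 + 0.092/12)^(−114)) / (0.092/12)
PV = $1,400.00 × 75.825348
PV = $106,155.49

PV = PMT × (1-(1+r)^(-n))/r = $106,155.49


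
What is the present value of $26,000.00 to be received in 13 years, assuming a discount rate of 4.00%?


Present value formula: PV = FV / (1 + r)^t
PV = $26,000.00 / (1 + 0.04)^13
PV = $26,000.00 / 1.6650735
PV = $15,614.93

PV = FV / (1 + r)^t = $15,614.93


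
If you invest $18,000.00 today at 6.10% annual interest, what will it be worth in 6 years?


Future value formula: FV = PV × (1 + r)^t
FV = $18,000.00 × (1 + 0.061)^6
FV = $18,000.00 × 1.426567
FV = $25,678.21

FV = PV × (1 + r)^t = $25,678.21


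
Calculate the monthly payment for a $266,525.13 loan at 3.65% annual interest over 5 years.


Loan payment formula: PMT = PV × r / (1 − (1 + r)^(−n))
Monthly rate r = 0.0365/12 ≈ 0.00304167, n = 60 months
Denominator: 1 − (1 + 0.0365/12)^(−60) = 0.1665845
PMT = $266,525.13 × (0.0365/12) / 0.1665845
PMT = $4,866.48 per month

PMT = PV × r / (1-(1+r)^(-n)) = $4,866.48/month


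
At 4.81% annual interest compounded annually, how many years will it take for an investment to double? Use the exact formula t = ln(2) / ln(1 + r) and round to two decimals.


Doubling condition: (1 + r)^t = 2
Take ln of both sides: t × ln(1 + r) = ln(2)
t = ln(2) / ln(1 + r)
t = 0.693147 / 0.046979
t = 14.75

t = ln(2) / ln(1 + r) = 14.75 years


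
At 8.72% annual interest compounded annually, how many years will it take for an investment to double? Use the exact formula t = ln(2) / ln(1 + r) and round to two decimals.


Doubling condition: (1 + r)^t = 2
Take ln of both sides: t × ln(1 + r) = ln(2)
t = ln(2) / ln(1 + r)
t = 0.693147 / 0.083606
t = 8.29

t = ln(2) / ln(1 + r) = 8.29 years


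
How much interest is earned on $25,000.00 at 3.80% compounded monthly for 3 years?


Compound interest earned = final amount − principal.
A = P(1 + r/n)^(nt) = $25,000.00 × (1 + 0.038/12)^(12 × 3) = $28,013.76
Interest = A − P = $28,013.76 − $25,000.00 = $3,013.76

Interest = A - P = $3,013.76


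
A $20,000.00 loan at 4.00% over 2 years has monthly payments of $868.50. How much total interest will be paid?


Total paid over the life of the loan = PMT × n.
Total paid = $868.50 × 24 = $20,844.00
Total interest = total paid − principal = $20,844.00 − $20,000.00 = $844.00

Total interest = (PMT × n) - PV = $844.00


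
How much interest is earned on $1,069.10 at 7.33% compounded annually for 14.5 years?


Compound interest earned = final amount − principal.
A = P(1 + r/n)^(nt) = $1,069.10 × (1 + 0.0733/1)^(1 × 14.5) = $2,981.77
Interest = A − P = $2,981.77 − $1,069.10 = $1,912.67

Interest = A - P = $1,912.67


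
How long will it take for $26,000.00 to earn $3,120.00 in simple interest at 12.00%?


Rearrange the simple interest formula for t:
I = P × r × t  ⇒  t = I / (P × r)
t = $3,120.00 / ($26,000.00 × 0.12)
t = 1

t = I/(P×r) = 1 year


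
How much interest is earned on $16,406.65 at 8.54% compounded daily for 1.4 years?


Compound interest earned = final amount − principal.
A = P(1 + r/n)^(nt) = $16,406.65 × (1 + 0.0854/365)^(365 × 1.4) = $18,490.05
Interest = A − P = $18,490.05 − $16,406.65 = $2,083.40

Interest = A - P = $2,083.40


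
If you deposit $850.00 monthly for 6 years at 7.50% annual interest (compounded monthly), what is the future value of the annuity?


Future value of an ordinary annuity: FV = PMT × ((1 + r)^n − 1) / r
Monthly rate r = 0.075/12 = 0.00625, n = 72
FV = $850.00 × ((1 + 0.075/12)^72 − 1) / (0.075/12)
FV = $850.00 × 90.578789
FV = $76,991.97

FV = PMT × ((1+r)^n - 1)/r = $76,991.97


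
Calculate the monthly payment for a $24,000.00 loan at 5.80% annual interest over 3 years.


Loan payment formula: PMT = PV × r / (1 − (1 + r)^(−n))
Monthly rate r = 0.058/12 ≈ 0.00483333, n = 36 months
Denominator: 1 − (1 + 0.058/12)^(−36) = 0.159351
PMT = $24,000.00 × (0.058/12) / 0.159351
PMT = $727.95 per month

PMT = PV × r / (1-(1+r)^(-n)) = $727.95/month


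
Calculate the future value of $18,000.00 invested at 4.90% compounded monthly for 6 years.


Compound interest formula: A = P(1 + r/n)^(nt)
A = $18,000.00 × (1 + 0.049/12)^(12 × 6)
Growth factor: (1 + 0.049/12)^72 = 1.340981
A = $18,000.00 × 1.340981
A = $24,137.66

A = P(1 + r/n)^(nt) = $24,137.66


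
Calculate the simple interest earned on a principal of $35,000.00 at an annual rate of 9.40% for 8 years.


Simple interest formula: I = P × r × t
I = $35,000.00 × 0.094 × 8
I = $26,320.00

I = P × r × t = $26,320.00


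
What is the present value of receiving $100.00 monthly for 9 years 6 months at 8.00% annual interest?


Present value of an ordinary annuity: PV = PMT × (1 − (1 + r)^(−n)) / r
Monthly rate r = 0.08/12 ≈ 0.00666667, n = 114
PV = $100.00 × (1 − (1 + 0.08/12)^(−114)) / (0.08/12)
PV = $100.00 × 79.672885
PV = $7,967.29

PV = PMT × (1-(1+r)^(-n))/r = $7,967.29


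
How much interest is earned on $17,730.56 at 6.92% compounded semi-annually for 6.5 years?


Compound interest earned = final amount − principal.
A = P(1 + r/n)^(nt) = $17,730.56 × (1 + 0.0692/2)^(2 × 6.5) = $27,590.82
Interest = A − P = $27,590.82 − $17,730.56 = $9,860.26

Interest = A - P = $9,860.26


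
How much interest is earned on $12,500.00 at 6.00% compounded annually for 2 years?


Compound interest earned = final amount − principal.
A = P(1 + r/n)^(nt) = $12,500.00 × (1 + 0.06/1)^(1 × 2) = $14,045.00
Interest = A − P = $14,045.00 − $12,500.00 = $1,545.00

Interest = A - P = $1,545.00


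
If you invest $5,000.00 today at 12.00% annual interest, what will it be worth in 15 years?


Future value formula: FV = PV × (1 + r)^t
FV = $5,000.00 × (1 + 0.12)^15
FV = $5,000.00 × 5.473566
FV = $27,367.83

FV = PV × (1 + r)^t = $27,367.83


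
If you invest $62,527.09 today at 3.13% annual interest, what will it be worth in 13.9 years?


Future value formula: FV = PV × (1 + r)^t
FV = $62,527.09 × (1 + 0.0313)^13.9
FV = $62,527.09 × 1.5347998
FV = $95,966.57

FV = PV × (1 + r)^t = $95,966.57


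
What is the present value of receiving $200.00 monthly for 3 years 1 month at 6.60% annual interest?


Present value of an ordinary annuity: PV = PMT × (1 − (1 + r)^(−n)) / r
Monthly rate r = 0.066/12 = 0.0055, n = 37
PV = $200.00 × (1 − (1 + 0.066/12)^(−37)) / (0.066/12)
PV = $200.00 × 33.395410
PV = $6,679.08

PV = PMT × (1-(1+r)^(-n))/r = $6,679.08


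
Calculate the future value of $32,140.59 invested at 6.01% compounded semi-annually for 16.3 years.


Compound interest formula: A = P(1 + r/n)^(nt)
A = $32,140.59 × (1 + 0.0601/2)^(2 × 16.3)
Growth factor: (1 + 0.0601/2)^32.6 = 2.6253112
A = $32,140.59 × 2.6253112
A = $84,379.05

A = P(1 + r/n)^(nt) = $84,379.05


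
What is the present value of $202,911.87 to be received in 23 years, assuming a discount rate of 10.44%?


Present value formula: PV = FV / (1 + r)^t
PV = $202,911.87 / (1 + 0.1044)^23
PV = $202,911.87 / 9.815381
PV = $20,672.85

PV = FV / (1 + r)^t = $20,672.85


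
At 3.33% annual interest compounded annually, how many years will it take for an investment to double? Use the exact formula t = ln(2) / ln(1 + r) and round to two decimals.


Doubling condition: (1 + r)^t = 2
Take ln of both sides: t × ln(1 + r) = ln(2)
t = ln(2) / ln(1 + r)
t = 0.693147 / 0.032758
t = 21.16

t = ln(2) / ln(1 + r) = 21.16 years


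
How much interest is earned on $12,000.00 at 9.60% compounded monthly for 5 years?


Compound interest earned = final amount − principal.
A = P(1 + r/n)^(nt) = $12,000.00 × (1 + 0.096/12)^(12 × 5) = $19,355.89
Interest = A − P = $19,355.89 − $12,000.00 = $7,355.89

Interest = A - P = $7,355.89


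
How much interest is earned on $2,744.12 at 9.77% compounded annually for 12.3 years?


Compound interest earned = final amount − principal.
A = P(1 + r/n)^(nt) = $2,744.12 × (1 + 0.0977/1)^(1 × 12.3) = $8,636.79
Interest = A − P = $8,636.79 − $2,744.12 = $5,892.67

Interest = A - P = $5,892.67


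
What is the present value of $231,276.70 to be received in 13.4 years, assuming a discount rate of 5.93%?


Present value formula: PV = FV / (1 + r)^t
PV = $231,276.70 / (1 + 0.0593)^13.4
PV = $231,276.70 / 2.1639849
PV = $106,875.38

PV = FV / (1 + r)^t = $106,875.38


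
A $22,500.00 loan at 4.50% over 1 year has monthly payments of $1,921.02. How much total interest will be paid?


Total paid over the life of the loan = PMT × n.
Total paid = $1,921.02 × 12 = $23,052.24
Total interest = total paid − principal = $23,052.24 − $22,500.00 = $552.24

Total interest = (PMT × n) - PV = $552.24


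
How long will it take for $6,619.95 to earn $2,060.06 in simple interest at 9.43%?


Rearrange the simple interest formula for t:
I = P × r × t  ⇒  t = I / (P × r)
t = $2,060.06 / ($6,619.95 × 0.0943)
t = 3.3

t = I/(P×r) = 3.3 years


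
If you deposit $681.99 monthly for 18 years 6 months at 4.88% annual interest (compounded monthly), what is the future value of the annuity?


Future value of an ordinary annuity: FV = PMT × ((1 + r)^n − 1) / r
Monthly rate r = 0.0488/12 ≈ 0.00406667, n = 222
FV = $681.99 × ((1 + 0.0488/12)^222 − 1) / (0.0488/12)
FV = $681.99 × 359.505315
FV = $245,179.03

FV = PMT × ((1+r)^n - 1)/r = $245,179.03


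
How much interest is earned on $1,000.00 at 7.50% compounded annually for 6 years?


Compound interest earned = final amount − principal.
A = P(1 + r/n)^(nt) = $1,000.00 × (1 + 0.075/1)^(1 × 6) = $1,543.30
Interest = A − P = $1,543.30 − $1,000.00 = $543.30

Interest = A - P = $543.30


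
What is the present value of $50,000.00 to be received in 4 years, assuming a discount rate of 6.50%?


Present value formula: PV = FV / (1 + r)^t
PV = $50,000.00 / (1 + 0.065)^4
PV = $50,000.00 / 1.2864664
PV = $38,866.15

PV = FV / (1 + r)^t = $38,866.15


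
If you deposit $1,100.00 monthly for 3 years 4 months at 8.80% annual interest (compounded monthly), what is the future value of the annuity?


Future value of an ordinary annuity: FV = PMT × ((1 + r)^n − 1) / r
Monthly rate r = 0.088/12 ≈ 0.00733333, n = 40
FV = $1,100.00 × ((1 + 0.088/12)^40 − 1) / (0.088/12)
FV = $1,100.00 × 46.289353
FV = $50,918.29

FV = PMT × ((1+r)^n - 1)/r = $50,918.29


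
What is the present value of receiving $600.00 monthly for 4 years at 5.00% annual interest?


Present value of an ordinary annuity: PV = PMT × (1 − (1 + r)^(−n)) / r
Monthly rate r = 0.05/12 ≈ 0.00416667, n = 48
PV = $600.00 × (1 − (1 + 0.05/12)^(−48)) / (0.05/12)
PV = $600.00 × 43.422956
PV = $26,053.77

PV = PMT × (1-(1+r)^(-n))/r = $26,053.77


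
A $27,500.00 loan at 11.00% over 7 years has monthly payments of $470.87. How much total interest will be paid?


Total paid over the life of the loan = PMT × n.
Total paid = $470.87 × 84 = $39,553.08
Total interest = total paid − principal = $39,553.08 − $27,500.00 = $12,053.08

Total interest = (PMT × n) - PV = $12,053.08


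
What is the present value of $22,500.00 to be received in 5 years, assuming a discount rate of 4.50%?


Present value formula: PV = FV / (1 + r)^t
PV = $22,500.00 / (1 + 0.045)^5
PV = $22,500.00 / 1.246182
PV = $18,055.15

PV = FV / (1 + r)^t = $18,055.15


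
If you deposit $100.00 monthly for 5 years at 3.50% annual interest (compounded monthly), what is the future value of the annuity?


Future value of an ordinary annuity: FV = PMT × ((1 + r)^n − 1) / r
Monthly rate r = 0.035/12 ≈ 0.00291667, n = 60
FV = $100.00 × ((1 + 0.035/12)^60 − 1) / (0.035/12)
FV = $100.00 × 65.466113
FV = $6,546.61

FV = PMT × ((1+r)^n - 1)/r = $6,546.61


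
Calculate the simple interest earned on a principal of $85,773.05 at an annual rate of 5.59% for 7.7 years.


Simple interest formula: I = P × r × t
I = $85,773.05 × 0.0559 × 7.7
I = $36,919.29

I = P × r × t = $36,919.29


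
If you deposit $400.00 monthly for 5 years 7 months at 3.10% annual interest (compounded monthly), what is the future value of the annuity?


Future value of an ordinary annuity: FV = PMT × ((1 + r)^n − 1) / r
Monthly rate r = 0.031/12 ≈ 0.00258333, n = 67
FV = $400.00 × ((1 + 0.031/12)^67 − 1) / (0.031/12)
FV = $400.00 × 73.045105
FV = $29,218.04

FV = PMT × ((1+r)^n - 1)/r = $29,218.04


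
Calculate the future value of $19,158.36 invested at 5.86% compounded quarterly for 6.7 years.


Compound interest formula: A = P(1 + r/n)^(nt)
A = $19,158.36 × (1 + 0.0586/4)^(4 × 6.7)
Growth factor: (1 + 0.0586/4)^26.8 = 1.4766438
A = $19,158.36 × 1.4766438
A = $28,290.07

A = P(1 + r/n)^(nt) = $28,290.07


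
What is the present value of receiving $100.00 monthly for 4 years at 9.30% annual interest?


Present value of an ordinary annuity: PV = PMT × (1 − (1 + r)^(−n)) / r
Monthly rate r = 0.093/12 = 0.00775, n = 48
PV = $100.00 × (1 − (1 + 0.093/12)^(−48)) / (0.093/12)
PV = $100.00 × 39.955671
PV = $3,995.57

PV = PMT × (1-(1+r)^(-n))/r = $3,995.57


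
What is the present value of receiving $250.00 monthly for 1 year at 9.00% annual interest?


Present value of an ordinary annuity: PV = PMT × (1 − (1 + r)^(−n)) / r
Monthly rate r = 0.09/12 = 0.0075, n = 12
PV = $250.00 × (1 − (1 + 0.09/12)^(−12)) / (0.09/12)
PV = $250.00 × 11.434913
PV = $2,858.73

PV = PMT × (1-(1+r)^(-n))/r = $2,858.73


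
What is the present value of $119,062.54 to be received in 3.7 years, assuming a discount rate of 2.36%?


Present value formula: PV = FV / (1 + r)^t
PV = $119,062.54 / (1 + 0.0236)^3.7
PV = $119,062.54 / 1.0901394
PV = $109,217.72

PV = FV / (1 + r)^t = $109,217.72


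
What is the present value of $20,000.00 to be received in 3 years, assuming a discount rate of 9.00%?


Present value formula: PV = FV / (1 + r)^t
PV = $20,000.00 / (1 + 0.09)^3
PV = $20,000.00 / 1.295029
PV = $15,443.67

PV = FV / (1 + r)^t = $15,443.67


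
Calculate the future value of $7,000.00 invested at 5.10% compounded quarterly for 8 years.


Compound interest formula: A = P(1 + r/n)^(nt)
A = $7,000.00 × (1 + 0.051/4)^(4 × 8)
Growth factor: (1 + 0.051/4)^32 = 1.499934
A = $7,000.00 × 1.499934
A = $10,499.54

A = P(1 + r/n)^(nt) = $10,499.54


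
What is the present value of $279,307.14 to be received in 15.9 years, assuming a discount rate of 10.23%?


Present value formula: PV = FV / (1 + r)^t
PV = $279,307.14 / (1 + 0.1023)^15.9
PV = $279,307.14 / 4.705079
PV = $59,362.90

PV = FV / (1 + r)^t = $59,362.90


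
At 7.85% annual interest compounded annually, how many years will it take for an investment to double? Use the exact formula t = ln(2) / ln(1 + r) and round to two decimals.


Doubling condition: (1 + r)^t = 2
Take ln of both sides: t × ln(1 + r) = ln(2)
t = ln(2) / ln(1 + r)
t = 0.693147 / 0.075571
t = 9.17

t = ln(2) / ln(1 + r) = 9.17 years


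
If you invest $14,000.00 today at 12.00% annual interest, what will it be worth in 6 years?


Future value formula: FV = PV × (1 + r)^t
FV = $14,000.00 × (1 + 0.12)^6
FV = $14,000.00 × 1.973823
FV = $27,633.52

FV = PV × (1 + r)^t = $27,633.52


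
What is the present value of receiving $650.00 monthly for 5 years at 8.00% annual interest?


Present value of an ordinary annuity: PV = PMT × (1 − (1 + r)^(−n)) / r
Monthly rate r = 0.08/12 ≈ 0.00666667, n = 60
PV = $650.00 × (1 − (1 + 0.08/12)^(−60)) / (0.08/12)
PV = $650.00 × 49.318433
PV = $32,056.98

PV = PMT × (1-(1+r)^(-n))/r = $32,056.98


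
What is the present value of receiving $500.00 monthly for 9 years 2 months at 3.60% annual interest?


Present value of an ordinary annuity: PV = PMT × (1 − (1 + r)^(−n)) / r
Monthly rate r = 0.036/12 = 0.003, n = 110
PV = $500.00 × (1 − (1 + 0.036/12)^(−110)) / (0.036/12)
PV = $500.00 × 93.573674
PV = $46,786.84

PV = PMT × (1-(1+r)^(-n))/r = $46,786.84


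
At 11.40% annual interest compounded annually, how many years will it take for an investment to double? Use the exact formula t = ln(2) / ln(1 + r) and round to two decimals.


Doubling condition: (1 + r)^t = 2
Take ln of both sides: t × ln(1 + r) = ln(2)
t = ln(2) / ln(1 + r)
t = 0.693147 / 0.107957
t = 6.42

t = ln(2) / ln(1 + r) = 6.42 years


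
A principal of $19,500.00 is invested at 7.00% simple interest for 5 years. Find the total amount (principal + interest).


Total amount formula: A = P(1 + rt) = P + P·r·t
Interest: I = P × r × t = $19,500.00 × 0.07 × 5 = $6,825.00
A = P + I = $19,500.00 + $6,825.00 = $26,325.00

A = P + I = P(1 + rt) = $26,325.00


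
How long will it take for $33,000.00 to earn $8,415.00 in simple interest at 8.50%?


Rearrange the simple interest formula for t:
I = P × r × t  ⇒  t = I / (P × r)
t = $8,415.00 / ($33,000.00 × 0.085)
t = 3

t = I/(P×r) = 3 years


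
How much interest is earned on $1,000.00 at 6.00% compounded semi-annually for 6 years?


Compound interest earned = final amount − principal.
A = P(1 + r/n)^(nt) = $1,000.00 × (1 + 0.06/2)^(2 × 6) = $1,425.76
Interest = A − P = $1,425.76 − $1,000.00 = $425.76

Interest = A - P = $425.76


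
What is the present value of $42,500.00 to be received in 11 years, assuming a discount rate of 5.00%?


Present value formula: PV = FV / (1 + r)^t
PV = $42,500.00 / (1 + 0.05)^11
PV = $42,500.00 / 1.710339
PV = $24,848.87

PV = FV / (1 + r)^t = $24,848.87


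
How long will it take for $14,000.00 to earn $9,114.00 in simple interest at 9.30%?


Rearrange the simple interest formula for t:
I = P × r × t  ⇒  t = I / (P × r)
t = $9,114.00 / ($14,000.00 × 0.093)
t = 7

t = I/(P×r) = 7 years


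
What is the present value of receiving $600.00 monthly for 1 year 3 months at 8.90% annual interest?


Present value of an ordinary annuity: PV = PMT × (1 − (1 + r)^(−n)) / r
Monthly rate r = 0.089/12 ≈ 0.00741667, n = 15
PV = $600.00 × (1 − (1 + 0.089/12)^(−15)) / (0.089/12)
PV = $600.00 × 14.146191
PV = $8,487.71

PV = PMT × (1-(1+r)^(-n))/r = $8,487.71


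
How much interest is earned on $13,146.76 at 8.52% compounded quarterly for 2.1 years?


Compound interest earned = final amount − principal.
A = P(1 + r/n)^(nt) = $13,146.76 × (1 + 0.0852/4)^(4 × 2.1) = $15,693.03
Interest = A − P = $15,693.03 − $13,146.76 = $2,546.27

Interest = A - P = $2,546.27


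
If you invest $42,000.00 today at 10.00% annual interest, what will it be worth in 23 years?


Future value formula: FV = PV × (1 + r)^t
FV = $42,000.00 × (1 + 0.1)^23
FV = $42,000.00 × 8.9543024
FV = $376,080.70

FV = PV × (1 + r)^t = $376,080.70


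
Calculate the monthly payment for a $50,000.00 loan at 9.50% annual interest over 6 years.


Loan payment formula: PMT = PV × r / (1 − (1 + r)^(−n))
Monthly rate r = 0.095/12 ≈ 0.00791667, n = 72 months
Denominator: 1 − (1 + 0.095/12)^(−72) = 0.433204
PMT = $50,000.00 × (0.095/12) / 0.433204
PMT = $913.73 per month

PMT = PV × r / (1-(1+r)^(-n)) = $913.73/month


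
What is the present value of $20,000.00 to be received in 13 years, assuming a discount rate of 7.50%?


Present value formula: PV = FV / (1 + r)^t
PV = $20,000.00 / (1 + 0.075)^13
PV = $20,000.00 / 2.560413
PV = $7,811.24

PV = FV / (1 + r)^t = $7,811.24


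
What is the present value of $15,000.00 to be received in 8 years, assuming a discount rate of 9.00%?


Present value formula: PV = FV / (1 + r)^t
PV = $15,000.00 / (1 + 0.09)^8
PV = $15,000.00 / 1.992563
PV = $7,527.99

PV = FV / (1 + r)^t = $7,527.99


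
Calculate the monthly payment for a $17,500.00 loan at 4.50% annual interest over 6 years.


Loan payment formula: PMT = PV × r / (1 − (1 + r)^(−n))
Monthly rate r = 0.045/12 = 0.00375, n = 72 months
Denominator: 1 − (1 + 0.045/12)^(−72) = 0.236235
PMT = $17,500.00 × (0.045/12) / 0.236235
PMT = $277.80 per month

PMT = PV × r / (1-(1+r)^(-n)) = $277.80/month


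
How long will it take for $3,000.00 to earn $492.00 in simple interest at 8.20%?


Rearrange the simple interest formula for t:
I = P × r × t  ⇒  t = I / (P × r)
t = $492.00 / ($3,000.00 × 0.082)
t = 2

t = I/(P×r) = 2 years


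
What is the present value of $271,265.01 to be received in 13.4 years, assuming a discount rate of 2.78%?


Present value formula: PV = FV / (1 + r)^t
PV = $271,265.01 / (1 + 0.0278)^13.4
PV = $271,265.01 / 1.4440273
PV = $187,853.10

PV = FV / (1 + r)^t = $187,853.10


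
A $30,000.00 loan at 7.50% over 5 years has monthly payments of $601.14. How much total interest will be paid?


Total paid over the life of the loan = PMT × n.
Total paid = $601.14 × 60 = $36,068.40
Total interest = total paid − principal = $36,068.40 − $30,000.00 = $6,068.40

Total interest = (PMT × n) - PV = $6,068.40


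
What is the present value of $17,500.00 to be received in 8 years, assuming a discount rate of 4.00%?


Present value formula: PV = FV / (1 + r)^t
PV = $17,500.00 / (1 + 0.04)^8
PV = $17,500.00 / 1.368569
PV = $12,787.08

PV = FV / (1 + r)^t = $12,787.08


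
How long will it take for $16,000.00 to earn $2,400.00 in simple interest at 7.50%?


Rearrange the simple interest formula for t:
I = P × r × t  ⇒  t = I / (P × r)
t = $2,400.00 / ($16,000.00 × 0.075)
t = 2

t = I/(P×r) = 2 years


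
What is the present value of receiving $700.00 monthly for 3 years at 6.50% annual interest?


Present value of an ordinary annuity: PV = PMT × (1 − (1 + r)^(−n)) / r
Monthly rate r = 0.065/12 ≈ 0.00541667, n = 36
PV = $700.00 × (1 − (1 + 0.065/12)^(−36)) / (0.065/12)
PV = $700.00 × 32.627489
PV = $22,839.24

PV = PMT × (1-(1+r)^(-n))/r = $22,839.24


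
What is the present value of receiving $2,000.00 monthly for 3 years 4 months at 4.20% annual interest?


Present value of an ordinary annuity: PV = PMT × (1 − (1 + r)^(−n)) / r
Monthly rate r = 0.042/12 = 0.0035, n = 40
PV = $2,000.00 × (1 − (1 + 0.042/12)^(−40)) / (0.042/12)
PV = $2,000.00 × 37.265498
PV = $74,531.00

PV = PMT × (1-(1+r)^(-n))/r = $74,531.00


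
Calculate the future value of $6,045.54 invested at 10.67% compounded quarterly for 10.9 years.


Compound interest formula: A = P(1 + r/n)^(nt)
A = $6,045.54 × (1 + 0.1067/4)^(4 × 10.9)
Growth factor: (1 + 0.1067/4)^43.6 = 3.151216
A = $6,045.54 × 3.151216
A = $19,050.80

A = P(1 + r/n)^(nt) = $19,050.80


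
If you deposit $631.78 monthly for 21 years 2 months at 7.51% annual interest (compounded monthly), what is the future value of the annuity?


Future value of an ordinary annuity: FV = PMT × ((1 + r)^n − 1) / r
Monthly rate r = 0.0751/12 ≈ 0.00625833, n = 254
FV = $631.78 × ((1 + 0.0751/12)^254 − 1) / (0.0751/12)
FV = $631.78 × 619.597559
FV = $391,449.35

FV = PMT × ((1+r)^n - 1)/r = $391,449.35


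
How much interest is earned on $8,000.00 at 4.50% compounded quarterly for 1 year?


Compound interest earned = final amount − principal.
A = P(1 + r/n)^(nt) = $8,000.00 × (1 + 0.045/4)^(4 × 1) = $8,366.12
Interest = A − P = $8,366.12 − $8,000.00 = $366.12

Interest = A - P = $366.12


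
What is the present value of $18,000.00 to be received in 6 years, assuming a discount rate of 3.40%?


Present value formula: PV = FV / (1 + r)^t
PV = $18,000.00 / (1 + 0.034)^6
PV = $18,000.00 / 1.222146
PV = $14,728.19

PV = FV / (1 + r)^t = $14,728.19


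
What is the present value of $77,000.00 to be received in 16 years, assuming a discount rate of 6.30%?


Present value formula: PV = FV / (1 + r)^t
PV = $77,000.00 / (1 + 0.063)^16
PV = $77,000.00 / 2.6578608
PV = $28,970.67

PV = FV / (1 + r)^t = $28,970.67


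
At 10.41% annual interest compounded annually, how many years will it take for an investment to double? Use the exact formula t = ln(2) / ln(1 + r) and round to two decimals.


Doubling condition: (1 + r)^t = 2
Take ln of both sides: t × ln(1 + r) = ln(2)
t = ln(2) / ln(1 + r)
t = 0.693147 / 0.099031
t = 7.00

t = ln(2) / ln(1 + r) = 7.00 years


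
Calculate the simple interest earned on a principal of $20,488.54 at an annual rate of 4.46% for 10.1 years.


Simple interest formula: I = P × r × t
I = $20,488.54 × 0.0446 × 10.1
I = $9,229.27

I = P × r × t = $9,229.27


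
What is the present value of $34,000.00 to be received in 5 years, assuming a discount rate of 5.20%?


Present value formula: PV = FV / (1 + r)^t
PV = $34,000.00 / (1 + 0.052)^5
PV = $34,000.00 / 1.288483
PV = $26,387.62

PV = FV / (1 + r)^t = $26,387.62


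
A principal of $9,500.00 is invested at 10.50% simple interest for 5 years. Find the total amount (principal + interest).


Total amount formula: A = P(1 + rt) = P + P·r·t
Interest: I = P × r × t = $9,500.00 × 0.105 × 5 = $4,987.50
A = P + I = $9,500.00 + $4,987.50 = $14,487.50

A = P + I = P(1 + rt) = $14,487.50
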